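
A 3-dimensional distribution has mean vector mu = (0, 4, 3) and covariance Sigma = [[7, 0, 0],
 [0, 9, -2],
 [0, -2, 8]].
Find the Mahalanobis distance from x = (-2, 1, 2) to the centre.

Step 1 — centre the observation: (x - mu) = (-2, -3, -1).

Step 2 — invert Sigma (cofactor / det for 3×3, or solve directly):
  Sigma^{-1} = [[0.1429, 0, 0],
 [0, 0.1176, 0.0294],
 [0, 0.0294, 0.1324]].

Step 3 — form the quadratic (x - mu)^T · Sigma^{-1} · (x - mu):
  Sigma^{-1} · (x - mu) = (-0.2857, -0.3824, -0.2206).
  (x - mu)^T · [Sigma^{-1} · (x - mu)] = (-2)·(-0.2857) + (-3)·(-0.3824) + (-1)·(-0.2206) = 1.9391.

Step 4 — take square root: d = √(1.9391) ≈ 1.3925.

d(x, mu) = √(1.9391) ≈ 1.3925


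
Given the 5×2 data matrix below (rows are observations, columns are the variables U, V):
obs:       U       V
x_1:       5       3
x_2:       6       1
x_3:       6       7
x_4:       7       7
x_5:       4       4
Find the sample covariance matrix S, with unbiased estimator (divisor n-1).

Step 1 — column means:
  mean(U) = (5 + 6 + 6 + 7 + 4) / 5 = 28/5 = 5.6
  mean(V) = (3 + 1 + 7 + 7 + 4) / 5 = 22/5 = 4.4

Step 2 — sample covariance S[i,j] = (1/(n-1)) · Σ_k (x_{k,i} - mean_i) · (x_{k,j} - mean_j), with n-1 = 4.
  S[U,U] = ((-0.6)·(-0.6) + (0.4)·(0.4) + (0.4)·(0.4) + (1.4)·(1.4) + (-1.6)·(-1.6)) / 4 = 5.2/4 = 1.3
  S[U,V] = ((-0.6)·(-1.4) + (0.4)·(-3.4) + (0.4)·(2.6) + (1.4)·(2.6) + (-1.6)·(-0.4)) / 4 = 4.8/4 = 1.2
  S[V,V] = ((-1.4)·(-1.4) + (-3.4)·(-3.4) + (2.6)·(2.6) + (2.6)·(2.6) + (-0.4)·(-0.4)) / 4 = 27.2/4 = 6.8

S is symmetric (S[j,i] = S[i,j]). Assembling:

S = [[1.3, 1.2],
 [1.2, 6.8]]


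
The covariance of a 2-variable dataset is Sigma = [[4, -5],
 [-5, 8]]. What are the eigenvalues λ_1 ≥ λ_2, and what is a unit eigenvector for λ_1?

Step 1 — characteristic polynomial of 2×2 Sigma:
  det(Sigma - λI) = λ² - trace · λ + det = 0.
  trace = 4 + 8 = 12, det = 4·8 - (-5)² = 7.
Step 2 — discriminant:
  Δ = trace² - 4·det = 144 - 28 = 116.
Step 3 — eigenvalues:
  λ = (trace ± √Δ)/2 = (12 ± 10.7703)/2,
  λ_1 = 11.3852,  λ_2 = 0.6148.

Step 4 — unit eigenvector for λ_1: solve (Sigma - λ_1 I)v = 0. First row:
  (4 - 11.3852)·v_x + (-5)·v_y = 0, i.e. (-7.3852)·v_x + (-5)·v_y = 0,
  so v ∝ (b, λ_1 - a) = (-5, 7.3852); multiply by -1 so the first entry is positive: u = (5, -7.3852).
  ||u|| = √((5)² + (-7.3852)²) = √(79.5407) ≈ 8.9186,
  v_1 = u/||u|| ≈ (0.5606, -0.8281) (||v_1|| = 1).

λ_1 = 11.3852,  λ_2 = 0.6148;  v_1 ≈ (0.5606, -0.8281)


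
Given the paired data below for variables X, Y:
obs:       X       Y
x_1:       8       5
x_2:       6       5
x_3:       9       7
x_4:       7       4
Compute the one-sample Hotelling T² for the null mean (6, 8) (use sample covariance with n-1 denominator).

Step 1 — sample mean vector:
  mean(X) = (8 + 6 + 9 + 7) / 4 = 30/4 = 7.5
  mean(Y) = (5 + 5 + 7 + 4) / 4 = 21/4 = 5.25
  x̄ = (7.5, 5.25),  deviation x̄ - mu_0 = (7.5, 5.25) - (6, 8) = (1.5, -2.75).

Step 2 — sample covariance matrix, S[i,j] = (1/(n-1)) · Σ_k (x_{k,i} - mean_i) · (x_{k,j} - mean_j), divisor n-1 = 3:
  S[X,X] = ((0.5)·(0.5) + (-1.5)·(-1.5) + (1.5)·(1.5) + (-0.5)·(-0.5)) / 3 = 5/3 = 1.6667
  S[X,Y] = ((0.5)·(-0.25) + (-1.5)·(-0.25) + (1.5)·(1.75) + (-0.5)·(-1.25)) / 3 = 3.5/3 = 1.1667
  S[Y,Y] = ((-0.25)·(-0.25) + (-0.25)·(-0.25) + (1.75)·(1.75) + (-1.25)·(-1.25)) / 3 = 4.75/3 = 1.5833
  S = [[1.6667, 1.1667],
 [1.1667, 1.5833]].

Step 3 — invert S. det(S) = 1.6667·1.5833 - (1.1667)² = 1.2778.
  S^{-1} = (1/det) · [[d, -b], [-b, a]] = [[1.2391, -0.913],
 [-0.913, 1.3043]].

Step 4 — quadratic form (x̄ - mu_0)^T · S^{-1} · (x̄ - mu_0):
  S^{-1} · (x̄ - mu_0) = (4.3696, -4.9565),
  (x̄ - mu_0)^T · [...] = (1.5)·(4.3696) + (-2.75)·(-4.9565) = 20.1848.

Step 5 — scale by n: T² = 4 · 20.1848 = 80.7391.

T² ≈ 80.7391


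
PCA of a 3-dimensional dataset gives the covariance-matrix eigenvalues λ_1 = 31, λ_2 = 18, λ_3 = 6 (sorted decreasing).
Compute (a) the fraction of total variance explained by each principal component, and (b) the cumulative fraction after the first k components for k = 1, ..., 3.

Step 1 — total variance = trace(Sigma) = Σ λ_i = 31 + 18 + 6 = 55.

Step 2 — fraction explained by component i = λ_i / Σ λ:
  PC1: 31/55 = 0.5636
  PC2: 18/55 = 0.3273
  PC3: 6/55 = 0.1091

Step 3 — cumulative fraction after k components = (λ_1 + ... + λ_k) / Σ λ:
  k = 1: 31/55 = 0.5636
  k = 2: (31 + 18)/55 = 49/55 = 0.8909
  k = 3: (31 + 18 + 6)/55 = 55/55 = 1

Summary (fraction, with percent):

explained: PC1 0.5636 (56.36%), PC2 0.3273 (32.73%), PC3 0.1091 (10.91%);  cumulative: 0.5636, 0.8909, 1


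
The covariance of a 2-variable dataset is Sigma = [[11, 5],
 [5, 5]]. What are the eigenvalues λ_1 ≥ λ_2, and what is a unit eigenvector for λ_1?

Step 1 — characteristic polynomial of 2×2 Sigma:
  det(Sigma - λI) = λ² - trace · λ + det = 0.
  trace = 11 + 5 = 16, det = 11·5 - (5)² = 30.
Step 2 — discriminant:
  Δ = trace² - 4·det = 256 - 120 = 136.
Step 3 — eigenvalues:
  λ = (trace ± √Δ)/2 = (16 ± 11.6619)/2,
  λ_1 = 13.831,  λ_2 = 2.169.

Step 4 — unit eigenvector for λ_1: solve (Sigma - λ_1 I)v = 0. First row:
  (11 - 13.831)·v_x + (5)·v_y = 0, i.e. (-2.831)·v_x + (5)·v_y = 0,
  so v ∝ (b, λ_1 - a) = (5, 2.831) = u.
  ||u|| = √((5)² + (2.831)²) = √(33.0143) ≈ 5.7458,
  v_1 = u/||u|| ≈ (0.8702, 0.4927) (||v_1|| = 1).

λ_1 = 13.831,  λ_2 = 2.169;  v_1 ≈ (0.8702, 0.4927)


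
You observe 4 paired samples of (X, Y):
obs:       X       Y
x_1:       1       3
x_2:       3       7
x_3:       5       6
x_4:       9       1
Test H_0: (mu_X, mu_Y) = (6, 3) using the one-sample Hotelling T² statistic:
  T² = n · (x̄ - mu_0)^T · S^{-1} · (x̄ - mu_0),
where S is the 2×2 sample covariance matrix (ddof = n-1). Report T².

Step 1 — sample mean vector:
  mean(X) = (1 + 3 + 5 + 9) / 4 = 18/4 = 4.5
  mean(Y) = (3 + 7 + 6 + 1) / 4 = 17/4 = 4.25
  x̄ = (4.5, 4.25),  deviation x̄ - mu_0 = (4.5, 4.25) - (6, 3) = (-1.5, 1.25).

Step 2 — sample covariance matrix, S[i,j] = (1/(n-1)) · Σ_k (x_{k,i} - mean_i) · (x_{k,j} - mean_j), divisor n-1 = 3:
  S[X,X] = ((-3.5)·(-3.5) + (-1.5)·(-1.5) + (0.5)·(0.5) + (4.5)·(4.5)) / 3 = 35/3 = 11.6667
  S[X,Y] = ((-3.5)·(-1.25) + (-1.5)·(2.75) + (0.5)·(1.75) + (4.5)·(-3.25)) / 3 = -13.5/3 = -4.5
  S[Y,Y] = ((-1.25)·(-1.25) + (2.75)·(2.75) + (1.75)·(1.75) + (-3.25)·(-3.25)) / 3 = 22.75/3 = 7.5833
  S = [[11.6667, -4.5],
 [-4.5, 7.5833]].

Step 3 — invert S. det(S) = 11.6667·7.5833 - (-4.5)² = 68.2222.
  S^{-1} = (1/det) · [[d, -b], [-b, a]] = [[0.1112, 0.066],
 [0.066, 0.171]].

Step 4 — quadratic form (x̄ - mu_0)^T · S^{-1} · (x̄ - mu_0):
  S^{-1} · (x̄ - mu_0) = (-0.0843, 0.1148),
  (x̄ - mu_0)^T · [...] = (-1.5)·(-0.0843) + (1.25)·(0.1148) = 0.27.

Step 5 — scale by n: T² = 4 · 0.27 = 1.0798.

T² ≈ 1.0798


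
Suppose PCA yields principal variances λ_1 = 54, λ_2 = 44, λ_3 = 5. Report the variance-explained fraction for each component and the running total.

Step 1 — total variance = trace(Sigma) = Σ λ_i = 54 + 44 + 5 = 103.

Step 2 — fraction explained by component i = λ_i / Σ λ:
  PC1: 54/103 = 0.5243
  PC2: 44/103 = 0.4272
  PC3: 5/103 = 0.0485

Step 3 — cumulative fraction after k components = (λ_1 + ... + λ_k) / Σ λ:
  k = 1: 54/103 = 0.5243
  k = 2: (54 + 44)/103 = 98/103 = 0.9515
  k = 3: (54 + 44 + 5)/103 = 103/103 = 1

Summary (fraction, with percent):

explained: PC1 0.5243 (52.43%), PC2 0.4272 (42.72%), PC3 0.0485 (4.85%);  cumulative: 0.5243, 0.9515, 1


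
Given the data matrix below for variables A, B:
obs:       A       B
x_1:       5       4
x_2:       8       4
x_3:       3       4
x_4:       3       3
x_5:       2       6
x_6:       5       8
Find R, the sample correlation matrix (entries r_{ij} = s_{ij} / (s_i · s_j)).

Step 1 — column means:
  mean(A) = (5 + 8 + 3 + 3 + 2 + 5) / 6 = 26/6 = 4.3333
  mean(B) = (4 + 4 + 4 + 3 + 6 + 8) / 6 = 29/6 = 4.8333

Step 2 — sample variances and covariances s[i,j] = (1/(n-1)) · Σ_k (x_{k,i} - mean_i) · (x_{k,j} - mean_j), with n-1 = 5:
  s[A,A] = ((0.6667)·(0.6667) + (3.6667)·(3.6667) + (-1.3333)·(-1.3333) + (-1.3333)·(-1.3333) + (-2.3333)·(-2.3333) + (0.6667)·(0.6667)) / 5 = 23.3333/5 = 4.6667
  s[A,B] = ((0.6667)·(-0.8333) + (3.6667)·(-0.8333) + (-1.3333)·(-0.8333) + (-1.3333)·(-1.8333) + (-2.3333)·(1.1667) + (0.6667)·(3.1667)) / 5 = -0.6667/5 = -0.1333
  s[B,B] = ((-0.8333)·(-0.8333) + (-0.8333)·(-0.8333) + (-0.8333)·(-0.8333) + (-1.8333)·(-1.8333) + (1.1667)·(1.1667) + (3.1667)·(3.1667)) / 5 = 16.8333/5 = 3.3667
  Sample standard deviations s_i = √(s[i,i]):
  s(A) = √(4.6667) = 2.1602
  s(B) = √(3.3667) = 1.8348

Step 3 — r_{ij} = s_{ij} / (s_i · s_j):
  r[A,A] = 1 (diagonal).
  r[A,B] = -0.1333 / (2.1602 · 1.8348) = -0.1333 / 3.9637 = -0.0336
  r[B,B] = 1 (diagonal).

R is symmetric with unit diagonal. Assembling:

R = [[1, -0.0336],
 [-0.0336, 1]]


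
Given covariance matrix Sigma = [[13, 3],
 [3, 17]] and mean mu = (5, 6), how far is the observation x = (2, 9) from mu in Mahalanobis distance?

Step 1 — centre the observation: (x - mu) = (-3, 3).

Step 2 — invert Sigma. det(Sigma) = 13·17 - (3)² = 212.
  Sigma^{-1} = (1/det) · [[d, -b], [-b, a]] = [[0.0802, -0.0142],
 [-0.0142, 0.0613]].

Step 3 — form the quadratic (x - mu)^T · Sigma^{-1} · (x - mu):
  Sigma^{-1} · (x - mu) = (-0.283, 0.2264).
  (x - mu)^T · [Sigma^{-1} · (x - mu)] = (-3)·(-0.283) + (3)·(0.2264) = 1.5283.

Step 4 — take square root: d = √(1.5283) ≈ 1.2362.

d(x, mu) = √(1.5283) ≈ 1.2362


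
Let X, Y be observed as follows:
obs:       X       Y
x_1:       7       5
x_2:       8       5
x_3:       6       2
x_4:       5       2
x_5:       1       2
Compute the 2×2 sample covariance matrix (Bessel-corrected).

Step 1 — column means:
  mean(X) = (7 + 8 + 6 + 5 + 1) / 5 = 27/5 = 5.4
  mean(Y) = (5 + 5 + 2 + 2 + 2) / 5 = 16/5 = 3.2

Step 2 — sample covariance S[i,j] = (1/(n-1)) · Σ_k (x_{k,i} - mean_i) · (x_{k,j} - mean_j), with n-1 = 4.
  S[X,X] = ((1.6)·(1.6) + (2.6)·(2.6) + (0.6)·(0.6) + (-0.4)·(-0.4) + (-4.4)·(-4.4)) / 4 = 29.2/4 = 7.3
  S[X,Y] = ((1.6)·(1.8) + (2.6)·(1.8) + (0.6)·(-1.2) + (-0.4)·(-1.2) + (-4.4)·(-1.2)) / 4 = 12.6/4 = 3.15
  S[Y,Y] = ((1.8)·(1.8) + (1.8)·(1.8) + (-1.2)·(-1.2) + (-1.2)·(-1.2) + (-1.2)·(-1.2)) / 4 = 10.8/4 = 2.7

S is symmetric (S[j,i] = S[i,j]). Assembling:

S = [[7.3, 3.15],
 [3.15, 2.7]]


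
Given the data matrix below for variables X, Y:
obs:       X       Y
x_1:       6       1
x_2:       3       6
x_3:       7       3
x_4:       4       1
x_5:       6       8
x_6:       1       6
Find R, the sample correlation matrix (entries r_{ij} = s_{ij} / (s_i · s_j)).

Step 1 — column means:
  mean(X) = (6 + 3 + 7 + 4 + 6 + 1) / 6 = 27/6 = 4.5
  mean(Y) = (1 + 6 + 3 + 1 + 8 + 6) / 6 = 25/6 = 4.1667

Step 2 — sample variances and covariances s[i,j] = (1/(n-1)) · Σ_k (x_{k,i} - mean_i) · (x_{k,j} - mean_j), with n-1 = 5:
  s[X,X] = ((1.5)·(1.5) + (-1.5)·(-1.5) + (2.5)·(2.5) + (-0.5)·(-0.5) + (1.5)·(1.5) + (-3.5)·(-3.5)) / 5 = 25.5/5 = 5.1
  s[X,Y] = ((1.5)·(-3.1667) + (-1.5)·(1.8333) + (2.5)·(-1.1667) + (-0.5)·(-3.1667) + (1.5)·(3.8333) + (-3.5)·(1.8333)) / 5 = -9.5/5 = -1.9
  s[Y,Y] = ((-3.1667)·(-3.1667) + (1.8333)·(1.8333) + (-1.1667)·(-1.1667) + (-3.1667)·(-3.1667) + (3.8333)·(3.8333) + (1.8333)·(1.8333)) / 5 = 42.8333/5 = 8.5667
  Sample standard deviations s_i = √(s[i,i]):
  s(X) = √(5.1) = 2.2583
  s(Y) = √(8.5667) = 2.9269

Step 3 — r_{ij} = s_{ij} / (s_i · s_j):
  r[X,X] = 1 (diagonal).
  r[X,Y] = -1.9 / (2.2583 · 2.9269) = -1.9 / 6.6098 = -0.2875
  r[Y,Y] = 1 (diagonal).

R is symmetric with unit diagonal. Assembling:

R = [[1, -0.2875],
 [-0.2875, 1]]


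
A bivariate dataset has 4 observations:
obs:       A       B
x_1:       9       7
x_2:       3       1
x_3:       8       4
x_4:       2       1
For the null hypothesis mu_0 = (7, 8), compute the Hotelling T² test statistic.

Step 1 — sample mean vector:
  mean(A) = (9 + 3 + 8 + 2) / 4 = 22/4 = 5.5
  mean(B) = (7 + 1 + 4 + 1) / 4 = 13/4 = 3.25
  x̄ = (5.5, 3.25),  deviation x̄ - mu_0 = (5.5, 3.25) - (7, 8) = (-1.5, -4.75).

Step 2 — sample covariance matrix, S[i,j] = (1/(n-1)) · Σ_k (x_{k,i} - mean_i) · (x_{k,j} - mean_j), divisor n-1 = 3:
  S[A,A] = ((3.5)·(3.5) + (-2.5)·(-2.5) + (2.5)·(2.5) + (-3.5)·(-3.5)) / 3 = 37/3 = 12.3333
  S[A,B] = ((3.5)·(3.75) + (-2.5)·(-2.25) + (2.5)·(0.75) + (-3.5)·(-2.25)) / 3 = 28.5/3 = 9.5
  S[B,B] = ((3.75)·(3.75) + (-2.25)·(-2.25) + (0.75)·(0.75) + (-2.25)·(-2.25)) / 3 = 24.75/3 = 8.25
  S = [[12.3333, 9.5],
 [9.5, 8.25]].

Step 3 — invert S. det(S) = 12.3333·8.25 - (9.5)² = 11.5.
  S^{-1} = (1/det) · [[d, -b], [-b, a]] = [[0.7174, -0.8261],
 [-0.8261, 1.0725]].

Step 4 — quadratic form (x̄ - mu_0)^T · S^{-1} · (x̄ - mu_0):
  S^{-1} · (x̄ - mu_0) = (2.8478, -3.8551),
  (x̄ - mu_0)^T · [...] = (-1.5)·(2.8478) + (-4.75)·(-3.8551) = 14.0399.

Step 5 — scale by n: T² = 4 · 14.0399 = 56.1594.

T² ≈ 56.1594


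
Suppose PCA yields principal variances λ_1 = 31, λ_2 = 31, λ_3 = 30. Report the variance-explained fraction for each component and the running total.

Step 1 — total variance = trace(Sigma) = Σ λ_i = 31 + 31 + 30 = 92.

Step 2 — fraction explained by component i = λ_i / Σ λ:
  PC1: 31/92 = 0.337
  PC2: 31/92 = 0.337
  PC3: 30/92 = 0.3261

Step 3 — cumulative fraction after k components = (λ_1 + ... + λ_k) / Σ λ:
  k = 1: 31/92 = 0.337
  k = 2: (31 + 31)/92 = 62/92 = 0.6739
  k = 3: (31 + 31 + 30)/92 = 92/92 = 1

Summary (fraction, with percent):

explained: PC1 0.337 (33.7%), PC2 0.337 (33.7%), PC3 0.3261 (32.61%);  cumulative: 0.337, 0.6739, 1


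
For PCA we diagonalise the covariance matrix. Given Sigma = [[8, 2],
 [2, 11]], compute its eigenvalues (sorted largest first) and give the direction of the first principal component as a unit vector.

Step 1 — characteristic polynomial of 2×2 Sigma:
  det(Sigma - λI) = λ² - trace · λ + det = 0.
  trace = 8 + 11 = 19, det = 8·11 - (2)² = 84.
Step 2 — discriminant:
  Δ = trace² - 4·det = 361 - 336 = 25.
Step 3 — eigenvalues:
  λ = (trace ± √Δ)/2 = (19 ± 5)/2,
  λ_1 = 12,  λ_2 = 7.

Step 4 — unit eigenvector for λ_1: solve (Sigma - λ_1 I)v = 0. First row:
  (8 - 12)·v_x + (2)·v_y = 0, i.e. (-4)·v_x + (2)·v_y = 0,
  so v ∝ (b, λ_1 - a) = (2, 4) = u.
  ||u|| = √((2)² + (4)²) = √(20) ≈ 4.4721,
  v_1 = u/||u|| ≈ (0.4472, 0.8944) (||v_1|| = 1).

λ_1 = 12,  λ_2 = 7;  v_1 ≈ (0.4472, 0.8944)


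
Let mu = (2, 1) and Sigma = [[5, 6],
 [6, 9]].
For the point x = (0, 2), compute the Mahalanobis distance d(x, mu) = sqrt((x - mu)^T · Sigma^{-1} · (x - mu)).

Step 1 — centre the observation: (x - mu) = (-2, 1).

Step 2 — invert Sigma. det(Sigma) = 5·9 - (6)² = 9.
  Sigma^{-1} = (1/det) · [[d, -b], [-b, a]] = [[1, -0.6667],
 [-0.6667, 0.5556]].

Step 3 — form the quadratic (x - mu)^T · Sigma^{-1} · (x - mu):
  Sigma^{-1} · (x - mu) = (-2.6667, 1.8889).
  (x - mu)^T · [Sigma^{-1} · (x - mu)] = (-2)·(-2.6667) + (1)·(1.8889) = 7.2222.

Step 4 — take square root: d = √(7.2222) ≈ 2.6874.

d(x, mu) = √(7.2222) ≈ 2.6874


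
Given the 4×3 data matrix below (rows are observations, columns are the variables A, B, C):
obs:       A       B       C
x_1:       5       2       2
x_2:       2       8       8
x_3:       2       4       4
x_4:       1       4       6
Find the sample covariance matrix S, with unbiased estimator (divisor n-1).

Step 1 — column means:
  mean(A) = (5 + 2 + 2 + 1) / 4 = 10/4 = 2.5
  mean(B) = (2 + 8 + 4 + 4) / 4 = 18/4 = 4.5
  mean(C) = (2 + 8 + 4 + 6) / 4 = 20/4 = 5

Step 2 — sample covariance S[i,j] = (1/(n-1)) · Σ_k (x_{k,i} - mean_i) · (x_{k,j} - mean_j), with n-1 = 3.
  S[A,A] = ((2.5)·(2.5) + (-0.5)·(-0.5) + (-0.5)·(-0.5) + (-1.5)·(-1.5)) / 3 = 9/3 = 3
  S[A,B] = ((2.5)·(-2.5) + (-0.5)·(3.5) + (-0.5)·(-0.5) + (-1.5)·(-0.5)) / 3 = -7/3 = -2.3333
  S[A,C] = ((2.5)·(-3) + (-0.5)·(3) + (-0.5)·(-1) + (-1.5)·(1)) / 3 = -10/3 = -3.3333
  S[B,B] = ((-2.5)·(-2.5) + (3.5)·(3.5) + (-0.5)·(-0.5) + (-0.5)·(-0.5)) / 3 = 19/3 = 6.3333
  S[B,C] = ((-2.5)·(-3) + (3.5)·(3) + (-0.5)·(-1) + (-0.5)·(1)) / 3 = 18/3 = 6
  S[C,C] = ((-3)·(-3) + (3)·(3) + (-1)·(-1) + (1)·(1)) / 3 = 20/3 = 6.6667

S is symmetric (S[j,i] = S[i,j]). Assembling:

S = [[3, -2.3333, -3.3333],
 [-2.3333, 6.3333, 6],
 [-3.3333, 6, 6.6667]]


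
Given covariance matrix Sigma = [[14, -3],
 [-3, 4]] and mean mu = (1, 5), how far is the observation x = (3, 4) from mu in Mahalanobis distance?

Step 1 — centre the observation: (x - mu) = (2, -1).

Step 2 — invert Sigma. det(Sigma) = 14·4 - (-3)² = 47.
  Sigma^{-1} = (1/det) · [[d, -b], [-b, a]] = [[0.0851, 0.0638],
 [0.0638, 0.2979]].

Step 3 — form the quadratic (x - mu)^T · Sigma^{-1} · (x - mu):
  Sigma^{-1} · (x - mu) = (0.1064, -0.1702).
  (x - mu)^T · [Sigma^{-1} · (x - mu)] = (2)·(0.1064) + (-1)·(-0.1702) = 0.383.

Step 4 — take square root: d = √(0.383) ≈ 0.6189.

d(x, mu) = √(0.383) ≈ 0.6189


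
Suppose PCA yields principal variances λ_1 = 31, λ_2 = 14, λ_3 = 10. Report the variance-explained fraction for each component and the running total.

Step 1 — total variance = trace(Sigma) = Σ λ_i = 31 + 14 + 10 = 55.

Step 2 — fraction explained by component i = λ_i / Σ λ:
  PC1: 31/55 = 0.5636
  PC2: 14/55 = 0.2545
  PC3: 10/55 = 0.1818

Step 3 — cumulative fraction after k components = (λ_1 + ... + λ_k) / Σ λ:
  k = 1: 31/55 = 0.5636
  k = 2: (31 + 14)/55 = 45/55 = 0.8182
  k = 3: (31 + 14 + 10)/55 = 55/55 = 1

Summary (fraction, with percent):

explained: PC1 0.5636 (56.36%), PC2 0.2545 (25.45%), PC3 0.1818 (18.18%);  cumulative: 0.5636, 0.8182, 1


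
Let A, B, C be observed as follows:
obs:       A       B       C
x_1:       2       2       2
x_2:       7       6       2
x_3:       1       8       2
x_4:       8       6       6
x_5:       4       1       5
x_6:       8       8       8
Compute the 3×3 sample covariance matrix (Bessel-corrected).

Step 1 — column means:
  mean(A) = (2 + 7 + 1 + 8 + 4 + 8) / 6 = 30/6 = 5
  mean(B) = (2 + 6 + 8 + 6 + 1 + 8) / 6 = 31/6 = 5.1667
  mean(C) = (2 + 2 + 2 + 6 + 5 + 8) / 6 = 25/6 = 4.1667

Step 2 — sample covariance S[i,j] = (1/(n-1)) · Σ_k (x_{k,i} - mean_i) · (x_{k,j} - mean_j), with n-1 = 5.
  S[A,A] = ((-3)·(-3) + (2)·(2) + (-4)·(-4) + (3)·(3) + (-1)·(-1) + (3)·(3)) / 5 = 48/5 = 9.6
  S[A,B] = ((-3)·(-3.1667) + (2)·(0.8333) + (-4)·(2.8333) + (3)·(0.8333) + (-1)·(-4.1667) + (3)·(2.8333)) / 5 = 15/5 = 3
  S[A,C] = ((-3)·(-2.1667) + (2)·(-2.1667) + (-4)·(-2.1667) + (3)·(1.8333) + (-1)·(0.8333) + (3)·(3.8333)) / 5 = 27/5 = 5.4
  S[B,B] = ((-3.1667)·(-3.1667) + (0.8333)·(0.8333) + (2.8333)·(2.8333) + (0.8333)·(0.8333) + (-4.1667)·(-4.1667) + (2.8333)·(2.8333)) / 5 = 44.8333/5 = 8.9667
  S[B,C] = ((-3.1667)·(-2.1667) + (0.8333)·(-2.1667) + (2.8333)·(-2.1667) + (0.8333)·(1.8333) + (-4.1667)·(0.8333) + (2.8333)·(3.8333)) / 5 = 7.8333/5 = 1.5667
  S[C,C] = ((-2.1667)·(-2.1667) + (-2.1667)·(-2.1667) + (-2.1667)·(-2.1667) + (1.8333)·(1.8333) + (0.8333)·(0.8333) + (3.8333)·(3.8333)) / 5 = 32.8333/5 = 6.5667

S is symmetric (S[j,i] = S[i,j]). Assembling:

S = [[9.6, 3, 5.4],
 [3, 8.9667, 1.5667],
 [5.4, 1.5667, 6.5667]]


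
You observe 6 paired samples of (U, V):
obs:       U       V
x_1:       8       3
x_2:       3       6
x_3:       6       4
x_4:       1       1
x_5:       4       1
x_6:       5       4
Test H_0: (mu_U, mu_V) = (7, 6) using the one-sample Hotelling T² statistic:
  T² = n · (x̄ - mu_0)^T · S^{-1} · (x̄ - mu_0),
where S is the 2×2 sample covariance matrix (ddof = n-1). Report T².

Step 1 — sample mean vector:
  mean(U) = (8 + 3 + 6 + 1 + 4 + 5) / 6 = 27/6 = 4.5
  mean(V) = (3 + 6 + 4 + 1 + 1 + 4) / 6 = 19/6 = 3.1667
  x̄ = (4.5, 3.1667),  deviation x̄ - mu_0 = (4.5, 3.1667) - (7, 6) = (-2.5, -2.8333).

Step 2 — sample covariance matrix, S[i,j] = (1/(n-1)) · Σ_k (x_{k,i} - mean_i) · (x_{k,j} - mean_j), divisor n-1 = 5:
  S[U,U] = ((3.5)·(3.5) + (-1.5)·(-1.5) + (1.5)·(1.5) + (-3.5)·(-3.5) + (-0.5)·(-0.5) + (0.5)·(0.5)) / 5 = 29.5/5 = 5.9
  S[U,V] = ((3.5)·(-0.1667) + (-1.5)·(2.8333) + (1.5)·(0.8333) + (-3.5)·(-2.1667) + (-0.5)·(-2.1667) + (0.5)·(0.8333)) / 5 = 5.5/5 = 1.1
  S[V,V] = ((-0.1667)·(-0.1667) + (2.8333)·(2.8333) + (0.8333)·(0.8333) + (-2.1667)·(-2.1667) + (-2.1667)·(-2.1667) + (0.8333)·(0.8333)) / 5 = 18.8333/5 = 3.7667
  S = [[5.9, 1.1],
 [1.1, 3.7667]].

Step 3 — invert S. det(S) = 5.9·3.7667 - (1.1)² = 21.0133.
  S^{-1} = (1/det) · [[d, -b], [-b, a]] = [[0.1793, -0.0523],
 [-0.0523, 0.2808]].

Step 4 — quadratic form (x̄ - mu_0)^T · S^{-1} · (x̄ - mu_0):
  S^{-1} · (x̄ - mu_0) = (-0.2998, -0.6647),
  (x̄ - mu_0)^T · [...] = (-2.5)·(-0.2998) + (-2.8333)·(-0.6647) = 2.6327.

Step 5 — scale by n: T² = 6 · 2.6327 = 15.7963.

T² ≈ 15.7963


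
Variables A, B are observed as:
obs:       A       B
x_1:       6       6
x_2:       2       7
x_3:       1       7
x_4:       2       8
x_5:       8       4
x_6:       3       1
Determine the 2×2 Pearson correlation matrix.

Step 1 — column means:
  mean(A) = (6 + 2 + 1 + 2 + 8 + 3) / 6 = 22/6 = 3.6667
  mean(B) = (6 + 7 + 7 + 8 + 4 + 1) / 6 = 33/6 = 5.5

Step 2 — sample variances and covariances s[i,j] = (1/(n-1)) · Σ_k (x_{k,i} - mean_i) · (x_{k,j} - mean_j), with n-1 = 5:
  s[A,A] = ((2.3333)·(2.3333) + (-1.6667)·(-1.6667) + (-2.6667)·(-2.6667) + (-1.6667)·(-1.6667) + (4.3333)·(4.3333) + (-0.6667)·(-0.6667)) / 5 = 37.3333/5 = 7.4667
  s[A,B] = ((2.3333)·(0.5) + (-1.6667)·(1.5) + (-2.6667)·(1.5) + (-1.6667)·(2.5) + (4.3333)·(-1.5) + (-0.6667)·(-4.5)) / 5 = -13/5 = -2.6
  s[B,B] = ((0.5)·(0.5) + (1.5)·(1.5) + (1.5)·(1.5) + (2.5)·(2.5) + (-1.5)·(-1.5) + (-4.5)·(-4.5)) / 5 = 33.5/5 = 6.7
  Sample standard deviations s_i = √(s[i,i]):
  s(A) = √(7.4667) = 2.7325
  s(B) = √(6.7) = 2.5884

Step 3 — r_{ij} = s_{ij} / (s_i · s_j):
  r[A,A] = 1 (diagonal).
  r[A,B] = -2.6 / (2.7325 · 2.5884) = -2.6 / 7.073 = -0.3676
  r[B,B] = 1 (diagonal).

R is symmetric with unit diagonal. Assembling:

R = [[1, -0.3676],
 [-0.3676, 1]]


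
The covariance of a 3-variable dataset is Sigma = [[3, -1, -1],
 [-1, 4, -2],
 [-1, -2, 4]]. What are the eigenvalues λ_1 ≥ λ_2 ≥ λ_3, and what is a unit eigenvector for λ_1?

Step 1 — characteristic polynomial p(λ) = det(λI - Sigma) = λ³ - tr·λ² + c_1·λ - det, where tr = trace, c_1 = sum of the principal 2×2 minors, det = det(Sigma):
  tr = 3 + 4 + 4 = 11,
  c_1 = (3·4 - (-1)²) + (3·4 - (-1)²) + (4·4 - (-2)²) = 11 + 11 + 12 = 34,
  det = 3·(4·4 - (-2)²) - (-1)·((-1)·4 - (-2)·(-1)) + (-1)·((-1)·(-2) - 4·(-1)) = 3·(12) - (-1)·(-6) + (-1)·(6) = 24.
  So p(λ) = λ³ - 11λ² + 34λ - 24.
Step 2 — look for an integer root (rational root theorem: any rational root is an integer divisor of 24). Testing λ = 1:
  p(1) = 1 - 11 + 34 - 24 = 0  ✓
  Dividing out (λ - 1): p(λ) = (λ - 1)(λ² - 10λ + 24).
Step 3 — remaining eigenvalues from the quadratic λ² - 10λ + 24 = 0:
  Δ = 10² - 4·24 = 100 - 96 = 4,  λ = (10 ± √4)/2 = (10 ± 2)/2 = 6 or 4.
  Sorted: λ_1 = 6,  λ_2 = 4,  λ_3 = 1  (check: sum = 11 = tr ✓).

Step 4 — unit eigenvector for λ_1 = 6: v spans the null space of (Sigma - λ_1 I), whose rows are
  r_1 = (-3, -1, -1),  r_2 = (-1, -2, -2),  r_3 = (-1, -2, -2).
  v is orthogonal to every row, so take v ∝ r_1 × r_2 = ((-1)·(-2) - (-1)·(-2), (-1)·(-1) - (-3)·(-2), (-3)·(-2) - (-1)·(-1)) = (0, -5, 5).
  Rescale (divide by 5; multiply by -1 so the first nonzero entry is positive): u = (0, 1, -1).
  ||u|| = √((0)² + (1)² + (-1)²) = √(2) ≈ 1.4142,  v_1 = u/||u|| ≈ (0, 0.7071, -0.7071) (||v_1|| = 1).

λ_1 = 6,  λ_2 = 4,  λ_3 = 1;  v_1 ≈ (0, 0.7071, -0.7071)


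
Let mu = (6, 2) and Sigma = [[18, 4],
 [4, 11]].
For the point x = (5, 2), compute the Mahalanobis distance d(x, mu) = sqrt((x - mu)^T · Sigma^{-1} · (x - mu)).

Step 1 — centre the observation: (x - mu) = (-1, 0).

Step 2 — invert Sigma. det(Sigma) = 18·11 - (4)² = 182.
  Sigma^{-1} = (1/det) · [[d, -b], [-b, a]] = [[0.0604, -0.022],
 [-0.022, 0.0989]].

Step 3 — form the quadratic (x - mu)^T · Sigma^{-1} · (x - mu):
  Sigma^{-1} · (x - mu) = (-0.0604, 0.022).
  (x - mu)^T · [Sigma^{-1} · (x - mu)] = (-1)·(-0.0604) + (0)·(0.022) = 0.0604.

Step 4 — take square root: d = √(0.0604) ≈ 0.2458.

d(x, mu) = √(0.0604) ≈ 0.2458


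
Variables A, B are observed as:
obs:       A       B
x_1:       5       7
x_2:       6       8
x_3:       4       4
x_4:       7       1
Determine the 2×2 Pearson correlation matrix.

Step 1 — column means:
  mean(A) = (5 + 6 + 4 + 7) / 4 = 22/4 = 5.5
  mean(B) = (7 + 8 + 4 + 1) / 4 = 20/4 = 5

Step 2 — sample variances and covariances s[i,j] = (1/(n-1)) · Σ_k (x_{k,i} - mean_i) · (x_{k,j} - mean_j), with n-1 = 3:
  s[A,A] = ((-0.5)·(-0.5) + (0.5)·(0.5) + (-1.5)·(-1.5) + (1.5)·(1.5)) / 3 = 5/3 = 1.6667
  s[A,B] = ((-0.5)·(2) + (0.5)·(3) + (-1.5)·(-1) + (1.5)·(-4)) / 3 = -4/3 = -1.3333
  s[B,B] = ((2)·(2) + (3)·(3) + (-1)·(-1) + (-4)·(-4)) / 3 = 30/3 = 10
  Sample standard deviations s_i = √(s[i,i]):
  s(A) = √(1.6667) = 1.291
  s(B) = √(10) = 3.1623

Step 3 — r_{ij} = s_{ij} / (s_i · s_j):
  r[A,A] = 1 (diagonal).
  r[A,B] = -1.3333 / (1.291 · 3.1623) = -1.3333 / 4.0825 = -0.3266
  r[B,B] = 1 (diagonal).

R is symmetric with unit diagonal. Assembling:

R = [[1, -0.3266],
 [-0.3266, 1]]


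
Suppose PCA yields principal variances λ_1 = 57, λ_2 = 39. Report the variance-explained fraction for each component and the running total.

Step 1 — total variance = trace(Sigma) = Σ λ_i = 57 + 39 = 96.

Step 2 — fraction explained by component i = λ_i / Σ λ:
  PC1: 57/96 = 0.5938
  PC2: 39/96 = 0.4062

Step 3 — cumulative fraction after k components = (λ_1 + ... + λ_k) / Σ λ:
  k = 1: 57/96 = 0.5938
  k = 2: (57 + 39)/96 = 96/96 = 1

Summary (fraction, with percent):

explained: PC1 0.5938 (59.38%), PC2 0.4062 (40.62%);  cumulative: 0.5938, 1


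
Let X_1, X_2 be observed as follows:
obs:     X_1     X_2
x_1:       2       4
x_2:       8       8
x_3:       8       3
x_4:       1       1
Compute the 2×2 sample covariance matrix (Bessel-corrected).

Step 1 — column means:
  mean(X_1) = (2 + 8 + 8 + 1) / 4 = 19/4 = 4.75
  mean(X_2) = (4 + 8 + 3 + 1) / 4 = 16/4 = 4

Step 2 — sample covariance S[i,j] = (1/(n-1)) · Σ_k (x_{k,i} - mean_i) · (x_{k,j} - mean_j), with n-1 = 3.
  S[X_1,X_1] = ((-2.75)·(-2.75) + (3.25)·(3.25) + (3.25)·(3.25) + (-3.75)·(-3.75)) / 3 = 42.75/3 = 14.25
  S[X_1,X_2] = ((-2.75)·(0) + (3.25)·(4) + (3.25)·(-1) + (-3.75)·(-3)) / 3 = 21/3 = 7
  S[X_2,X_2] = ((0)·(0) + (4)·(4) + (-1)·(-1) + (-3)·(-3)) / 3 = 26/3 = 8.6667

S is symmetric (S[j,i] = S[i,j]). Assembling:

S = [[14.25, 7],
 [7, 8.6667]]


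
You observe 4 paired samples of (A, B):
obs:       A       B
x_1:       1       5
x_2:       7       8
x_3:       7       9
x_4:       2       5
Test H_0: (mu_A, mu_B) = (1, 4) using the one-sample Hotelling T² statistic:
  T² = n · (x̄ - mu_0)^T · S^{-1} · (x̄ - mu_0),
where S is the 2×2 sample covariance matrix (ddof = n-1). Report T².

Step 1 — sample mean vector:
  mean(A) = (1 + 7 + 7 + 2) / 4 = 17/4 = 4.25
  mean(B) = (5 + 8 + 9 + 5) / 4 = 27/4 = 6.75
  x̄ = (4.25, 6.75),  deviation x̄ - mu_0 = (4.25, 6.75) - (1, 4) = (3.25, 2.75).

Step 2 — sample covariance matrix, S[i,j] = (1/(n-1)) · Σ_k (x_{k,i} - mean_i) · (x_{k,j} - mean_j), divisor n-1 = 3:
  S[A,A] = ((-3.25)·(-3.25) + (2.75)·(2.75) + (2.75)·(2.75) + (-2.25)·(-2.25)) / 3 = 30.75/3 = 10.25
  S[A,B] = ((-3.25)·(-1.75) + (2.75)·(1.25) + (2.75)·(2.25) + (-2.25)·(-1.75)) / 3 = 19.25/3 = 6.4167
  S[B,B] = ((-1.75)·(-1.75) + (1.25)·(1.25) + (2.25)·(2.25) + (-1.75)·(-1.75)) / 3 = 12.75/3 = 4.25
  S = [[10.25, 6.4167],
 [6.4167, 4.25]].

Step 3 — invert S. det(S) = 10.25·4.25 - (6.4167)² = 2.3889.
  S^{-1} = (1/det) · [[d, -b], [-b, a]] = [[1.7791, -2.686],
 [-2.686, 4.2907]].

Step 4 — quadratic form (x̄ - mu_0)^T · S^{-1} · (x̄ - mu_0):
  S^{-1} · (x̄ - mu_0) = (-1.6047, 3.0698),
  (x̄ - mu_0)^T · [...] = (3.25)·(-1.6047) + (2.75)·(3.0698) = 3.2267.

Step 5 — scale by n: T² = 4 · 3.2267 = 12.907.

T² ≈ 12.907


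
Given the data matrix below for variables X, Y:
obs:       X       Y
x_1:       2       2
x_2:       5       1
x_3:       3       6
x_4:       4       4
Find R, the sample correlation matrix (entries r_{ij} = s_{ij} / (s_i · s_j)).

Step 1 — column means:
  mean(X) = (2 + 5 + 3 + 4) / 4 = 14/4 = 3.5
  mean(Y) = (2 + 1 + 6 + 4) / 4 = 13/4 = 3.25

Step 2 — sample variances and covariances s[i,j] = (1/(n-1)) · Σ_k (x_{k,i} - mean_i) · (x_{k,j} - mean_j), with n-1 = 3:
  s[X,X] = ((-1.5)·(-1.5) + (1.5)·(1.5) + (-0.5)·(-0.5) + (0.5)·(0.5)) / 3 = 5/3 = 1.6667
  s[X,Y] = ((-1.5)·(-1.25) + (1.5)·(-2.25) + (-0.5)·(2.75) + (0.5)·(0.75)) / 3 = -2.5/3 = -0.8333
  s[Y,Y] = ((-1.25)·(-1.25) + (-2.25)·(-2.25) + (2.75)·(2.75) + (0.75)·(0.75)) / 3 = 14.75/3 = 4.9167
  Sample standard deviations s_i = √(s[i,i]):
  s(X) = √(1.6667) = 1.291
  s(Y) = √(4.9167) = 2.2174

Step 3 — r_{ij} = s_{ij} / (s_i · s_j):
  r[X,X] = 1 (diagonal).
  r[X,Y] = -0.8333 / (1.291 · 2.2174) = -0.8333 / 2.8626 = -0.2911
  r[Y,Y] = 1 (diagonal).

R is symmetric with unit diagonal. Assembling:

R = [[1, -0.2911],
 [-0.2911, 1]]


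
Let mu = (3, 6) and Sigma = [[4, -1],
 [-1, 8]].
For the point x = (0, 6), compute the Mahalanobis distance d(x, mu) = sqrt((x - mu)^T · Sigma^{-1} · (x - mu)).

Step 1 — centre the observation: (x - mu) = (-3, 0).

Step 2 — invert Sigma. det(Sigma) = 4·8 - (-1)² = 31.
  Sigma^{-1} = (1/det) · [[d, -b], [-b, a]] = [[0.2581, 0.0323],
 [0.0323, 0.129]].

Step 3 — form the quadratic (x - mu)^T · Sigma^{-1} · (x - mu):
  Sigma^{-1} · (x - mu) = (-0.7742, -0.0968).
  (x - mu)^T · [Sigma^{-1} · (x - mu)] = (-3)·(-0.7742) + (0)·(-0.0968) = 2.3226.

Step 4 — take square root: d = √(2.3226) ≈ 1.524.

d(x, mu) = √(2.3226) ≈ 1.524


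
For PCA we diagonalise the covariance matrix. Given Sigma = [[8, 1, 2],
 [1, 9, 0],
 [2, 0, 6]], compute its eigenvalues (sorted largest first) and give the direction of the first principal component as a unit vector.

Step 1 — characteristic polynomial p(λ) = det(λI - Sigma) = λ³ - tr·λ² + c_1·λ - det, where tr = trace, c_1 = sum of the principal 2×2 minors, det = det(Sigma):
  tr = 8 + 9 + 6 = 23,
  c_1 = (8·9 - (1)²) + (8·6 - (2)²) + (9·6 - (0)²) = 71 + 44 + 54 = 169,
  det = 8·(9·6 - (0)²) - (1)·((1)·6 - (0)·(2)) + (2)·((1)·(0) - 9·(2)) = 8·(54) - (1)·(6) + (2)·(-18) = 390.
  So p(λ) = λ³ - 23λ² + 169λ - 390.
Step 2 — look for an integer root (rational root theorem: any rational root is an integer divisor of 390). Testing λ = 10:
  p(10) = 1000 - 2300 + 1690 - 390 = 0  ✓
  Dividing out (λ - 10): p(λ) = (λ - 10)(λ² - 13λ + 39).
Step 3 — remaining eigenvalues from the quadratic λ² - 13λ + 39 = 0:
  Δ = 13² - 4·39 = 169 - 156 = 13,  λ = (13 ± √13)/2 = (13 ± 3.6056)/2 ≈ 8.3028 or 4.6972.
  Sorted: λ_1 = 10,  λ_2 = 8.3028,  λ_3 = 4.6972  (check: sum = 23 = tr ✓).

Step 4 — unit eigenvector for λ_1 = 10: v spans the null space of (Sigma - λ_1 I), whose rows are
  r_1 = (-2, 1, 2),  r_2 = (1, -1, 0),  r_3 = (2, 0, -4).
  v is orthogonal to every row, so take v ∝ r_1 × r_2 = ((1)·(0) - (2)·(-1), (2)·(1) - (-2)·(0), (-2)·(-1) - (1)·(1)) = (2, 2, 1).
  Let u = (2, 2, 1).
  ||u|| = √((2)² + (2)² + (1)²) = √(9) = 3,  v_1 = u/||u|| ≈ (0.6667, 0.6667, 0.3333) (||v_1|| = 1).

λ_1 = 10,  λ_2 = 8.3028,  λ_3 = 4.6972;  v_1 ≈ (0.6667, 0.6667, 0.3333)


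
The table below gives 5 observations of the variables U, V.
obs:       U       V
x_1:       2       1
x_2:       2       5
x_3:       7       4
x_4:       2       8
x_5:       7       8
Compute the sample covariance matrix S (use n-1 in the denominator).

Step 1 — column means:
  mean(U) = (2 + 2 + 7 + 2 + 7) / 5 = 20/5 = 4
  mean(V) = (1 + 5 + 4 + 8 + 8) / 5 = 26/5 = 5.2

Step 2 — sample covariance S[i,j] = (1/(n-1)) · Σ_k (x_{k,i} - mean_i) · (x_{k,j} - mean_j), with n-1 = 4.
  S[U,U] = ((-2)·(-2) + (-2)·(-2) + (3)·(3) + (-2)·(-2) + (3)·(3)) / 4 = 30/4 = 7.5
  S[U,V] = ((-2)·(-4.2) + (-2)·(-0.2) + (3)·(-1.2) + (-2)·(2.8) + (3)·(2.8)) / 4 = 8/4 = 2
  S[V,V] = ((-4.2)·(-4.2) + (-0.2)·(-0.2) + (-1.2)·(-1.2) + (2.8)·(2.8) + (2.8)·(2.8)) / 4 = 34.8/4 = 8.7

S is symmetric (S[j,i] = S[i,j]). Assembling:

S = [[7.5, 2],
 [2, 8.7]]


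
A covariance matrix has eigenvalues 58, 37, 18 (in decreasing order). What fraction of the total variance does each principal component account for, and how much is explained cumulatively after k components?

Step 1 — total variance = trace(Sigma) = Σ λ_i = 58 + 37 + 18 = 113.

Step 2 — fraction explained by component i = λ_i / Σ λ:
  PC1: 58/113 = 0.5133
  PC2: 37/113 = 0.3274
  PC3: 18/113 = 0.1593

Step 3 — cumulative fraction after k components = (λ_1 + ... + λ_k) / Σ λ:
  k = 1: 58/113 = 0.5133
  k = 2: (58 + 37)/113 = 95/113 = 0.8407
  k = 3: (58 + 37 + 18)/113 = 113/113 = 1

Summary (fraction, with percent):

explained: PC1 0.5133 (51.33%), PC2 0.3274 (32.74%), PC3 0.1593 (15.93%);  cumulative: 0.5133, 0.8407, 1


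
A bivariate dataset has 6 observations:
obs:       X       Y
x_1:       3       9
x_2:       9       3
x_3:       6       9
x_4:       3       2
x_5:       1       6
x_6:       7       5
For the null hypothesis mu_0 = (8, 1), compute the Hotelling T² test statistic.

Step 1 — sample mean vector:
  mean(X) = (3 + 9 + 6 + 3 + 1 + 7) / 6 = 29/6 = 4.8333
  mean(Y) = (9 + 3 + 9 + 2 + 6 + 5) / 6 = 34/6 = 5.6667
  x̄ = (4.8333, 5.6667),  deviation x̄ - mu_0 = (4.8333, 5.6667) - (8, 1) = (-3.1667, 4.6667).

Step 2 — sample covariance matrix, S[i,j] = (1/(n-1)) · Σ_k (x_{k,i} - mean_i) · (x_{k,j} - mean_j), divisor n-1 = 5:
  S[X,X] = ((-1.8333)·(-1.8333) + (4.1667)·(4.1667) + (1.1667)·(1.1667) + (-1.8333)·(-1.8333) + (-3.8333)·(-3.8333) + (2.1667)·(2.1667)) / 5 = 44.8333/5 = 8.9667
  S[X,Y] = ((-1.8333)·(3.3333) + (4.1667)·(-2.6667) + (1.1667)·(3.3333) + (-1.8333)·(-3.6667) + (-3.8333)·(0.3333) + (2.1667)·(-0.6667)) / 5 = -9.3333/5 = -1.8667
  S[Y,Y] = ((3.3333)·(3.3333) + (-2.6667)·(-2.6667) + (3.3333)·(3.3333) + (-3.6667)·(-3.6667) + (0.3333)·(0.3333) + (-0.6667)·(-0.6667)) / 5 = 43.3333/5 = 8.6667
  S = [[8.9667, -1.8667],
 [-1.8667, 8.6667]].

Step 3 — invert S. det(S) = 8.9667·8.6667 - (-1.8667)² = 74.2267.
  S^{-1} = (1/det) · [[d, -b], [-b, a]] = [[0.1168, 0.0251],
 [0.0251, 0.1208]].

Step 4 — quadratic form (x̄ - mu_0)^T · S^{-1} · (x̄ - mu_0):
  S^{-1} · (x̄ - mu_0) = (-0.2524, 0.4841),
  (x̄ - mu_0)^T · [...] = (-3.1667)·(-0.2524) + (4.6667)·(0.4841) = 3.0583.

Step 5 — scale by n: T² = 6 · 3.0583 = 18.3501.

T² ≈ 18.3501


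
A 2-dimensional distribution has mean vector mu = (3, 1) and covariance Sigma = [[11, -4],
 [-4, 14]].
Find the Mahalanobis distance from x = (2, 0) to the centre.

Step 1 — centre the observation: (x - mu) = (-1, -1).

Step 2 — invert Sigma. det(Sigma) = 11·14 - (-4)² = 138.
  Sigma^{-1} = (1/det) · [[d, -b], [-b, a]] = [[0.1014, 0.029],
 [0.029, 0.0797]].

Step 3 — form the quadratic (x - mu)^T · Sigma^{-1} · (x - mu):
  Sigma^{-1} · (x - mu) = (-0.1304, -0.1087).
  (x - mu)^T · [Sigma^{-1} · (x - mu)] = (-1)·(-0.1304) + (-1)·(-0.1087) = 0.2391.

Step 4 — take square root: d = √(0.2391) ≈ 0.489.

d(x, mu) = √(0.2391) ≈ 0.489


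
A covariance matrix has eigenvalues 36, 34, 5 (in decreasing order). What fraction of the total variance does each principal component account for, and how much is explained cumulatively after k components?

Step 1 — total variance = trace(Sigma) = Σ λ_i = 36 + 34 + 5 = 75.

Step 2 — fraction explained by component i = λ_i / Σ λ:
  PC1: 36/75 = 0.48
  PC2: 34/75 = 0.4533
  PC3: 5/75 = 0.0667

Step 3 — cumulative fraction after k components = (λ_1 + ... + λ_k) / Σ λ:
  k = 1: 36/75 = 0.48
  k = 2: (36 + 34)/75 = 70/75 = 0.9333
  k = 3: (36 + 34 + 5)/75 = 75/75 = 1

Summary (fraction, with percent):

explained: PC1 0.48 (48%), PC2 0.4533 (45.33%), PC3 0.0667 (6.67%);  cumulative: 0.48, 0.9333, 1


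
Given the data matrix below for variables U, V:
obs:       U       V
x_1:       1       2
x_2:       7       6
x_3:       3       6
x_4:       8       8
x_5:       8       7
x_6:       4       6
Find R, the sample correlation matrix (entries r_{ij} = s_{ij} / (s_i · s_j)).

Step 1 — column means:
  mean(U) = (1 + 7 + 3 + 8 + 8 + 4) / 6 = 31/6 = 5.1667
  mean(V) = (2 + 6 + 6 + 8 + 7 + 6) / 6 = 35/6 = 5.8333

Step 2 — sample variances and covariances s[i,j] = (1/(n-1)) · Σ_k (x_{k,i} - mean_i) · (x_{k,j} - mean_j), with n-1 = 5:
  s[U,U] = ((-4.1667)·(-4.1667) + (1.8333)·(1.8333) + (-2.1667)·(-2.1667) + (2.8333)·(2.8333) + (2.8333)·(2.8333) + (-1.1667)·(-1.1667)) / 5 = 42.8333/5 = 8.5667
  s[U,V] = ((-4.1667)·(-3.8333) + (1.8333)·(0.1667) + (-2.1667)·(0.1667) + (2.8333)·(2.1667) + (2.8333)·(1.1667) + (-1.1667)·(0.1667)) / 5 = 25.1667/5 = 5.0333
  s[V,V] = ((-3.8333)·(-3.8333) + (0.1667)·(0.1667) + (0.1667)·(0.1667) + (2.1667)·(2.1667) + (1.1667)·(1.1667) + (0.1667)·(0.1667)) / 5 = 20.8333/5 = 4.1667
  Sample standard deviations s_i = √(s[i,i]):
  s(U) = √(8.5667) = 2.9269
  s(V) = √(4.1667) = 2.0412

Step 3 — r_{ij} = s_{ij} / (s_i · s_j):
  r[U,U] = 1 (diagonal).
  r[U,V] = 5.0333 / (2.9269 · 2.0412) = 5.0333 / 5.9745 = 0.8425
  r[V,V] = 1 (diagonal).

R is symmetric with unit diagonal. Assembling:

R = [[1, 0.8425],
 [0.8425, 1]]


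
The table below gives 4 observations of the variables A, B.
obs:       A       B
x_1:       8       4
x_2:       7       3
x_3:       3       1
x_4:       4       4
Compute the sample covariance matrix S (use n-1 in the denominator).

Step 1 — column means:
  mean(A) = (8 + 7 + 3 + 4) / 4 = 22/4 = 5.5
  mean(B) = (4 + 3 + 1 + 4) / 4 = 12/4 = 3

Step 2 — sample covariance S[i,j] = (1/(n-1)) · Σ_k (x_{k,i} - mean_i) · (x_{k,j} - mean_j), with n-1 = 3.
  S[A,A] = ((2.5)·(2.5) + (1.5)·(1.5) + (-2.5)·(-2.5) + (-1.5)·(-1.5)) / 3 = 17/3 = 5.6667
  S[A,B] = ((2.5)·(1) + (1.5)·(0) + (-2.5)·(-2) + (-1.5)·(1)) / 3 = 6/3 = 2
  S[B,B] = ((1)·(1) + (0)·(0) + (-2)·(-2) + (1)·(1)) / 3 = 6/3 = 2

S is symmetric (S[j,i] = S[i,j]). Assembling:

S = [[5.6667, 2],
 [2, 2]]


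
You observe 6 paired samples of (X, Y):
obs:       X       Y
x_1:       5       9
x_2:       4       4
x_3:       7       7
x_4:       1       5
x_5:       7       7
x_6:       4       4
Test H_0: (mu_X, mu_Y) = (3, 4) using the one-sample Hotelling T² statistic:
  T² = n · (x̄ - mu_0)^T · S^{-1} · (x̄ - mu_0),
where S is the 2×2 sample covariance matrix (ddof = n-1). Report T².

Step 1 — sample mean vector:
  mean(X) = (5 + 4 + 7 + 1 + 7 + 4) / 6 = 28/6 = 4.6667
  mean(Y) = (9 + 4 + 7 + 5 + 7 + 4) / 6 = 36/6 = 6
  x̄ = (4.6667, 6),  deviation x̄ - mu_0 = (4.6667, 6) - (3, 4) = (1.6667, 2).

Step 2 — sample covariance matrix, S[i,j] = (1/(n-1)) · Σ_k (x_{k,i} - mean_i) · (x_{k,j} - mean_j), divisor n-1 = 5:
  S[X,X] = ((0.3333)·(0.3333) + (-0.6667)·(-0.6667) + (2.3333)·(2.3333) + (-3.6667)·(-3.6667) + (2.3333)·(2.3333) + (-0.6667)·(-0.6667)) / 5 = 25.3333/5 = 5.0667
  S[X,Y] = ((0.3333)·(3) + (-0.6667)·(-2) + (2.3333)·(1) + (-3.6667)·(-1) + (2.3333)·(1) + (-0.6667)·(-2)) / 5 = 12/5 = 2.4
  S[Y,Y] = ((3)·(3) + (-2)·(-2) + (1)·(1) + (-1)·(-1) + (1)·(1) + (-2)·(-2)) / 5 = 20/5 = 4
  S = [[5.0667, 2.4],
 [2.4, 4]].

Step 3 — invert S. det(S) = 5.0667·4 - (2.4)² = 14.5067.
  S^{-1} = (1/det) · [[d, -b], [-b, a]] = [[0.2757, -0.1654],
 [-0.1654, 0.3493]].

Step 4 — quadratic form (x̄ - mu_0)^T · S^{-1} · (x̄ - mu_0):
  S^{-1} · (x̄ - mu_0) = (0.1287, 0.4228),
  (x̄ - mu_0)^T · [...] = (1.6667)·(0.1287) + (2)·(0.4228) = 1.06.

Step 5 — scale by n: T² = 6 · 1.06 = 6.3603.

T² ≈ 6.3603
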